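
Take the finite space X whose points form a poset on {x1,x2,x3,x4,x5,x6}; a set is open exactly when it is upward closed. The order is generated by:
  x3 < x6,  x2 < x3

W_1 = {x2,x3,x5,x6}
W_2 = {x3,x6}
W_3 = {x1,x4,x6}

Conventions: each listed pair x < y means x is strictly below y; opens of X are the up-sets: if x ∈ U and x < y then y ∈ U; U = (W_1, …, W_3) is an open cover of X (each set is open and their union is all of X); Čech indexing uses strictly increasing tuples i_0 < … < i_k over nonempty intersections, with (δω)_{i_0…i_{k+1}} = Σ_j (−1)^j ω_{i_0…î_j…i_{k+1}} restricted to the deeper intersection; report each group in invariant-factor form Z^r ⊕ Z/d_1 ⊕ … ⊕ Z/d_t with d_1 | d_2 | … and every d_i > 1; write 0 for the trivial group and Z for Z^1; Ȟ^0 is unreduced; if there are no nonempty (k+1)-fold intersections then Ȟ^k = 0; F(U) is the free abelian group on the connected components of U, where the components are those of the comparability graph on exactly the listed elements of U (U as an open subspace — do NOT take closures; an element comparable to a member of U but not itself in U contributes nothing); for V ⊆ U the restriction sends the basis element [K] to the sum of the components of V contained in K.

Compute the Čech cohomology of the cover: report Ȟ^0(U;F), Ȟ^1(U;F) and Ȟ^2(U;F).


Ȟ^0(U;F) ≅ Z^4, Ȟ^1(U;F) ≅ 0, Ȟ^2(U;F) ≅ 0

nerve of the cover:
  W12={x3,x6} W13={x6} W23={x6}
  W123={x6}
components per intersection:
  W1: {x2,x3,x6} {x5}
  W2: {x3,x6}
  W3: {x1} {x4} {x6}
  W12: {x3,x6}
  W13: {x6}
  W23: {x6}
  W123: {x6}
C dims 6,3,1; δ0: rk 2, SNF 1^2; δ1: rk 1, SNF 1^1
Ȟ^0 = (6 − 2) − 0 = 4, so Ȟ^0 ≅ Z^4
Ȟ^1 = (3 − 1) − 2 = 0, so Ȟ^1 ≅ 0
Ȟ^2 = (1 − 0) − 1 = 0, so Ȟ^2 ≅ 0


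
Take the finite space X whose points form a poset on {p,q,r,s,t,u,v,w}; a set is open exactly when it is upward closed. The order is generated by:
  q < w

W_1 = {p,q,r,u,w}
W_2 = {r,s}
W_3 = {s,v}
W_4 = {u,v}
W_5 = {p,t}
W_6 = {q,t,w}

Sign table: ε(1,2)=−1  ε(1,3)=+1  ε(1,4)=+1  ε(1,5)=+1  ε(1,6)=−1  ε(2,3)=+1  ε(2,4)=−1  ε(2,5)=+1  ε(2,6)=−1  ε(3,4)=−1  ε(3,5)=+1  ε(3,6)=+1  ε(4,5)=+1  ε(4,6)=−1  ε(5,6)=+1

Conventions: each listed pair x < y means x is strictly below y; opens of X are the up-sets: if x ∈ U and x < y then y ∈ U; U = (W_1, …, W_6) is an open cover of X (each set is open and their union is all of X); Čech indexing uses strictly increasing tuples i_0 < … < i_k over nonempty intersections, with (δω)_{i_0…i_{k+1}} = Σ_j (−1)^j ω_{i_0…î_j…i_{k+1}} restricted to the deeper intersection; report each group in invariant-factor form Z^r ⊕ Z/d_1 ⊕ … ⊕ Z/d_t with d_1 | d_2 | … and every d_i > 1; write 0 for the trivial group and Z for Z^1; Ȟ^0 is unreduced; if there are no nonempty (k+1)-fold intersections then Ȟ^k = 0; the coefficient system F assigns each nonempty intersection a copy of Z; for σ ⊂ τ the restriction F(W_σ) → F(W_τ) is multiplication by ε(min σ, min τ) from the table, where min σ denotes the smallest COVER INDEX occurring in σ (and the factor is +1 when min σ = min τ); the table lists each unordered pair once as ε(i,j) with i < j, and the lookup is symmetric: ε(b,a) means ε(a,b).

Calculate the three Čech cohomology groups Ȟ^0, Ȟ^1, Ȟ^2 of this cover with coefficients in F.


nonempty overlaps:
  W12={r} W14={u} W15={p} W16={q,w} W23={s} W34={v} W56={t}
C dims 6,7; δ0: rk 6, SNF 1^5·2
degree 0: 6−6−0 = 0 → Ȟ^0 ≅ 0
degree 1: 7−0−6 = 1 plus torsion [2] → Ȟ^1 ≅ Z ⊕ Z/2
degree 2: 0−0−0 = 0 → Ȟ^2 ≅ 0

Ȟ^0(U;F) ≅ 0, Ȟ^1(U;F) ≅ Z ⊕ Z/2 and Ȟ^2(U;F) ≅ 0


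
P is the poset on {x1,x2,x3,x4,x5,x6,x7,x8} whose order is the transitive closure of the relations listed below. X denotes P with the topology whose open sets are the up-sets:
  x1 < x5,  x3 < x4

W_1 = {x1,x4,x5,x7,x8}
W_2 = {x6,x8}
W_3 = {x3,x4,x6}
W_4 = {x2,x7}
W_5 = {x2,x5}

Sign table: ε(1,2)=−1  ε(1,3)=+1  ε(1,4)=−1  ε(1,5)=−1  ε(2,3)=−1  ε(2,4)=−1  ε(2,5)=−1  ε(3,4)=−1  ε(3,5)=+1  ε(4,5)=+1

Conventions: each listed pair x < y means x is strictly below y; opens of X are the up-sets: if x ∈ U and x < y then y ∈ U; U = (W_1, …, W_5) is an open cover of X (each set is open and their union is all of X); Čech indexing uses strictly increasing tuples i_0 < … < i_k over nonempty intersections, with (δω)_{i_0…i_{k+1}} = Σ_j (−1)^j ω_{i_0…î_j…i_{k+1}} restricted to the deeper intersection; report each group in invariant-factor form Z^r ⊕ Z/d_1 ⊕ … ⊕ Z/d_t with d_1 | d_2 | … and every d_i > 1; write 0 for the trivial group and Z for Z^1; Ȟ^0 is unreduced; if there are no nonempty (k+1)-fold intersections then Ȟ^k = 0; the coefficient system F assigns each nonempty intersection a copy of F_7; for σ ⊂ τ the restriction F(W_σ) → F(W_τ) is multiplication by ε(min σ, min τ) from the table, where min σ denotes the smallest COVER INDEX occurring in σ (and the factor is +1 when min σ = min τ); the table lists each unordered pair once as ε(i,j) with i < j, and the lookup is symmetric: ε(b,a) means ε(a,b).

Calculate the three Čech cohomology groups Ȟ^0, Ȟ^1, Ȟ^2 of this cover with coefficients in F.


nonempty overlaps:
  W12={x8} W13={x4} W14={x7} W15={x5} W23={x6} W45={x2}
C dims 5,6; δ0: rk_F7 4
degree 0: 5−4−0 = 1 → Ȟ^0 ≅ Z/7
degree 1: 6−0−4 = 2 → Ȟ^1 ≅ Z/7 ⊕ Z/7
degree 2: 0−0−0 = 0 → Ȟ^2 ≅ 0

Ȟ^0 = Z/7; Ȟ^1 = Z/7 ⊕ Z/7; Ȟ^2 = 0


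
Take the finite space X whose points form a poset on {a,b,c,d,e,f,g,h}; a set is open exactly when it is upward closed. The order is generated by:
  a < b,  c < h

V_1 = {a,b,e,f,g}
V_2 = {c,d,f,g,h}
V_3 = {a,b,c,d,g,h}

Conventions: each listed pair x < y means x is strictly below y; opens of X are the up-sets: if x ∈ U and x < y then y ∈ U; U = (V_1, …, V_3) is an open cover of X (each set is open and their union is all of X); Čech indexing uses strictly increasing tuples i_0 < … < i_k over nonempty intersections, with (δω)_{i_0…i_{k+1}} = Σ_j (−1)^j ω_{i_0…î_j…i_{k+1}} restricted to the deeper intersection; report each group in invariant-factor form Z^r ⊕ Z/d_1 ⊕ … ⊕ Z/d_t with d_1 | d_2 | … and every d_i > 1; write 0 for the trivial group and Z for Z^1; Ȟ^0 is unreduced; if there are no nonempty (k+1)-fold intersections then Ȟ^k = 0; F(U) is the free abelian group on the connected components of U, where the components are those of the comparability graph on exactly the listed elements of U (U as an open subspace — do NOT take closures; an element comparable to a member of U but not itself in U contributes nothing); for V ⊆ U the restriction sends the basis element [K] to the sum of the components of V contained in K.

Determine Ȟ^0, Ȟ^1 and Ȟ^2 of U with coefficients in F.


intersection data:
  V12={f,g} V13={a,b,g} V23={c,d,g,h}
  V123={g}
components per intersection:
  V1: {a,b} {e} {f} {g}
  V2: {c,h} {d} {f} {g}
  V3: {a,b} {c,h} {d} {g}
  V12: {f} {g}
  V13: {a,b} {g}
  V23: {c,h} {d} {g}
  V123: {g}
C dims 12,7,1; δ0: rk 6, SNF 1^6; δ1: rk 1, SNF 1^1
Ȟ^0 = (12 − 6) − 0 = 6, so Ȟ^0 ≅ Z^6
Ȟ^1 = (7 − 1) − 6 = 0, so Ȟ^1 ≅ 0
Ȟ^2 = (1 − 0) − 1 = 0, so Ȟ^2 ≅ 0

Ȟ^0 ≅ Z^6, Ȟ^1 ≅ 0 and Ȟ^2 ≅ 0


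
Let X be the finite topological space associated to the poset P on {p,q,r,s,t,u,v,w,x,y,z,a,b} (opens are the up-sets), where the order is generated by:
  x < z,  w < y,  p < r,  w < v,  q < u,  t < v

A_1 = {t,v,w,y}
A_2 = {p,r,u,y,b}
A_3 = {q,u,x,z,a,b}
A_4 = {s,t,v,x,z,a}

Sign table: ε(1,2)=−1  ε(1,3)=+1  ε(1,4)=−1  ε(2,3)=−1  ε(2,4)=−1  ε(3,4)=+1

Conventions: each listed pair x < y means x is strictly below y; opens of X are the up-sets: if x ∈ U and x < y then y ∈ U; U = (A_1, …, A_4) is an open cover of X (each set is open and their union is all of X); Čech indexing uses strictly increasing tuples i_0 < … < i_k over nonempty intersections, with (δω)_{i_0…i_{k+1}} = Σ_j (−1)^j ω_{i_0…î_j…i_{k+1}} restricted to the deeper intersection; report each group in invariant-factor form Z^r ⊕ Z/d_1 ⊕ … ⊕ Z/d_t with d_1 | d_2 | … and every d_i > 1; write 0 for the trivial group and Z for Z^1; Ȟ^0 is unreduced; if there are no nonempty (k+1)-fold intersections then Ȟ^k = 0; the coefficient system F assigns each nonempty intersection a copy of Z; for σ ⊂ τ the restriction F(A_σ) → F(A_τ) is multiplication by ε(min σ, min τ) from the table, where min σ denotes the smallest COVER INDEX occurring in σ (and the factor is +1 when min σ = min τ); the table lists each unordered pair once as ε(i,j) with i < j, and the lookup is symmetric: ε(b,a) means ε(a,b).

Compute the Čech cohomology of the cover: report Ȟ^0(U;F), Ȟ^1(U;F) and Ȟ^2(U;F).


intersection data:
  A12={y} A14={t,v} A23={u,b} A34={x,z,a}
C dims 4,4; δ0: rk 4, SNF 1^3·2
Ȟ^0 = (4 − 4) − 0 = 0, so Ȟ^0 ≅ 0
Ȟ^1 = (4 − 0) − 4 = 0 plus torsion [2], so Ȟ^1 ≅ Z/2
Ȟ^2 = (0 − 0) − 0 = 0, so Ȟ^2 ≅ 0

Ȟ^0 ≅ 0, Ȟ^1 ≅ Z/2 and Ȟ^2 ≅ 0


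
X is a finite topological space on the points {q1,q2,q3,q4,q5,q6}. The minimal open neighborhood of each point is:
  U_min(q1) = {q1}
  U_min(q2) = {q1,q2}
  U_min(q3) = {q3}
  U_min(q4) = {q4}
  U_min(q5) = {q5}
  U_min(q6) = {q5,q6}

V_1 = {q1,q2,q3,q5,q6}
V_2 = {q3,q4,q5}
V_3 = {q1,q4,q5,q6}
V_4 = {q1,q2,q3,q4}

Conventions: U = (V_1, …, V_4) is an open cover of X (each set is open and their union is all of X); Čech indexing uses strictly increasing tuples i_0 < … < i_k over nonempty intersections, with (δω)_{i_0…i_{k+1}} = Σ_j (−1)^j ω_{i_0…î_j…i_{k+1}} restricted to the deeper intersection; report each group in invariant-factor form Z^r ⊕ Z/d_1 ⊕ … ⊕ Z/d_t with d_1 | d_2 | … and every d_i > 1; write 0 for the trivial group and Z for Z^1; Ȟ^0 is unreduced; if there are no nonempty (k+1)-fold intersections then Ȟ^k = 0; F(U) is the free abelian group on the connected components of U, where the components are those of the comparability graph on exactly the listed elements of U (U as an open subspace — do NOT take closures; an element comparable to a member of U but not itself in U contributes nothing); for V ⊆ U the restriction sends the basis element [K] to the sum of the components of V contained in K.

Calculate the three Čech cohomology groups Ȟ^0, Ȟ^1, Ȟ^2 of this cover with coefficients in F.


Ȟ^0(U;F) ≅ Z^4; Ȟ^1(U;F) ≅ 0; Ȟ^2(U;F) ≅ 0

nonempty overlaps:
  V12={q3,q5} V13={q1,q5,q6} V14={q1,q2,q3} V23={q4,q5} V24={q3,q4} V34={q1,q4}
  V123={q5} V124={q3} V134={q1} V234={q4}
components per intersection:
  V1: {q1,q2} {q3} {q5,q6}
  V2: {q3} {q4} {q5}
  V3: {q1} {q4} {q5,q6}
  V4: {q1,q2} {q3} {q4}
  V12: {q3} {q5}
  V13: {q1} {q5,q6}
  V14: {q1,q2} {q3}
  V23: {q4} {q5}
  V24: {q3} {q4}
  V34: {q1} {q4}
  V123: {q5}
  V124: {q3}
  V134: {q1}
  V234: {q4}
C dims 12,12,4; δ0: rk 8, SNF 1^8; δ1: rk 4, SNF 1^4
degree 0: 12−8−0 = 4 → Ȟ^0 ≅ Z^4
degree 1: 12−4−8 = 0 → Ȟ^1 ≅ 0
degree 2: 4−0−4 = 0 → Ȟ^2 ≅ 0


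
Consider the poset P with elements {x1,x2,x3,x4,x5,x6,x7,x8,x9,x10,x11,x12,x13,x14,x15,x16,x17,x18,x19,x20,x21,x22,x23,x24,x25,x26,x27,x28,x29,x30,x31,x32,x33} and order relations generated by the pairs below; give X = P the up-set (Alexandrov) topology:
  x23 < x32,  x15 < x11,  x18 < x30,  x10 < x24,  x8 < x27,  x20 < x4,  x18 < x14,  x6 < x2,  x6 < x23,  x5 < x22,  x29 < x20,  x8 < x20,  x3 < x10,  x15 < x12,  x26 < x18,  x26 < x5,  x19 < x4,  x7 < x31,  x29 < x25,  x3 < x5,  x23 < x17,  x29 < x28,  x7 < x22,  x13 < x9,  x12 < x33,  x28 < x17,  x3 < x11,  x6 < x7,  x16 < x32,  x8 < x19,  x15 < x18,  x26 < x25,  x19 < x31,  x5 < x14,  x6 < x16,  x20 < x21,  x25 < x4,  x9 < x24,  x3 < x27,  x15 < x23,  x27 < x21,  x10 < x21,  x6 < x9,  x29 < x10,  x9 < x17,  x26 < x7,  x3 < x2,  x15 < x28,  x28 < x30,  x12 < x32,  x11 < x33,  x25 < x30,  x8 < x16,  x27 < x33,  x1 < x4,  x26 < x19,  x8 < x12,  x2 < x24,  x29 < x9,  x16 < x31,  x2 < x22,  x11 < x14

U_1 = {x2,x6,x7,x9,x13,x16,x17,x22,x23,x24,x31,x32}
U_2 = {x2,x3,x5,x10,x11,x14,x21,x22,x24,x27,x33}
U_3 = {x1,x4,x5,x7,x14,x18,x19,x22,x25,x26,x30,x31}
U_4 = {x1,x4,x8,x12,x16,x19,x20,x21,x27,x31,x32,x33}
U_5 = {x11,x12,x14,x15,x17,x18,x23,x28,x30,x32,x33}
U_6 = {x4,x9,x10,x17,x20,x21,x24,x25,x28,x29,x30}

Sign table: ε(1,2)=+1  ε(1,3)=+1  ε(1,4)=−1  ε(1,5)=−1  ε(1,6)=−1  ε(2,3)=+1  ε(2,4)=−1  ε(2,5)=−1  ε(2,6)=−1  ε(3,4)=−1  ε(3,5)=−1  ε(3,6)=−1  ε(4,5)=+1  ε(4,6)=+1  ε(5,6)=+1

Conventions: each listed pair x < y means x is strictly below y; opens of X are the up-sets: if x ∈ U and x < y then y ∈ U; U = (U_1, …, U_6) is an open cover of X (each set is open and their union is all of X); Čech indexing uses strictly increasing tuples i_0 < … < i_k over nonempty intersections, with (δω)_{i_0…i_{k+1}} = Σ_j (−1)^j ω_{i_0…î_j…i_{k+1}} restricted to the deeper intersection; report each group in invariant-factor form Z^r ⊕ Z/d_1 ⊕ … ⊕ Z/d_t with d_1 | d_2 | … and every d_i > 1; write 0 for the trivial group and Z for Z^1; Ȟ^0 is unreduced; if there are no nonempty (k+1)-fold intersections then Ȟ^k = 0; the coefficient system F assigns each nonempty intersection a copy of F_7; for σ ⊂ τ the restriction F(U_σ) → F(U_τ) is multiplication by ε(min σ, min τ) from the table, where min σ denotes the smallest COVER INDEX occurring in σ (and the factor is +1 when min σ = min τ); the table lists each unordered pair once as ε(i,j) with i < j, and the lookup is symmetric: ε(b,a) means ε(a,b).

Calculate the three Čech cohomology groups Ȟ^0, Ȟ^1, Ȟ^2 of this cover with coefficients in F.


nerve of the cover:
  U12={x2,x22,x24} U13={x7,x22,x31} U14={x16,x31,x32} U15={x17,x23,x32} U16={x9,x17,x24} U23={x5,x14,x22} U24={x21,x27,x33} U25={x11,x14,x33} U26={x10,x21,x24} U34={x1,x4,x19,x31} U35={x14,x18,x30} U36={x4,x25,x30} U45={x12,x32,x33} U46={x4,x20,x21} U56={x17,x28,x30}
  U123={x22} U126={x24} U134={x31} U145={x32} U156={x17} U235={x14} U245={x33} U246={x21} U346={x4} U356={x30}
C dims 6,15,10; δ0: rk_F7 5; δ1: rk_F7 10
Ȟ^0 = (6 − 5) − 0 = 1, so Ȟ^0 ≅ Z/7
Ȟ^1 = (15 − 10) − 5 = 0, so Ȟ^1 ≅ 0
Ȟ^2 = (10 − 0) − 10 = 0, so Ȟ^2 ≅ 0

Ȟ^0(U;F) ≅ Z/7,  Ȟ^1(U;F) ≅ 0,  Ȟ^2(U;F) ≅ 0


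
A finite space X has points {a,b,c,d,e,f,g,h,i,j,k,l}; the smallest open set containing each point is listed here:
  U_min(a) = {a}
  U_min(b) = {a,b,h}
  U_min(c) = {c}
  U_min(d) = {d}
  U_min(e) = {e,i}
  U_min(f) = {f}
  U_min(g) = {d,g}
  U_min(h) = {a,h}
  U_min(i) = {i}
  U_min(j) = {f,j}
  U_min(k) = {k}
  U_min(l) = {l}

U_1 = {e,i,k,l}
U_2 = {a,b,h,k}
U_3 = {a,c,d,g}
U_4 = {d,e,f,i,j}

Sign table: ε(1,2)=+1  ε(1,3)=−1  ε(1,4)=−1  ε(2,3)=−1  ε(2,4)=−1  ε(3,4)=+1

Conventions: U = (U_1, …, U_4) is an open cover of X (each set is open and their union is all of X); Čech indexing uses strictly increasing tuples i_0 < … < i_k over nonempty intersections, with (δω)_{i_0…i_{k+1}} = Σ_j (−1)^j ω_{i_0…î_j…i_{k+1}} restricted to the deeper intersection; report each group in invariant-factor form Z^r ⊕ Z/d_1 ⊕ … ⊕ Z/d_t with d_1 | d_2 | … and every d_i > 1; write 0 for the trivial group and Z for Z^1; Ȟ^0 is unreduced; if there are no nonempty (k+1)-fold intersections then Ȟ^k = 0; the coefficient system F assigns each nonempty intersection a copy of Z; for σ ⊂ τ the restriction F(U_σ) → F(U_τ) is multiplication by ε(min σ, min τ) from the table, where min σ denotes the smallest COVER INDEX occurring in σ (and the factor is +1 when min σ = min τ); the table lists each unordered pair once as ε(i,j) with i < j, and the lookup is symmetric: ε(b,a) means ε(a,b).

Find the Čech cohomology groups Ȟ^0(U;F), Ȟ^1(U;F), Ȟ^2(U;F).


Ȟ^0(U;F) ≅ Z,  Ȟ^1(U;F) ≅ Z,  Ȟ^2(U;F) ≅ 0

cover nerve:
  U12={k} U14={e,i} U23={a} U34={d}
C dims 4,4; δ0: rk 3, SNF 1^3
Ȟ^0: (4−3)−0=1 ⇒ Z
Ȟ^1: (4−0)−3=1 ⇒ Z
Ȟ^2: (0−0)−0=0 ⇒ 0


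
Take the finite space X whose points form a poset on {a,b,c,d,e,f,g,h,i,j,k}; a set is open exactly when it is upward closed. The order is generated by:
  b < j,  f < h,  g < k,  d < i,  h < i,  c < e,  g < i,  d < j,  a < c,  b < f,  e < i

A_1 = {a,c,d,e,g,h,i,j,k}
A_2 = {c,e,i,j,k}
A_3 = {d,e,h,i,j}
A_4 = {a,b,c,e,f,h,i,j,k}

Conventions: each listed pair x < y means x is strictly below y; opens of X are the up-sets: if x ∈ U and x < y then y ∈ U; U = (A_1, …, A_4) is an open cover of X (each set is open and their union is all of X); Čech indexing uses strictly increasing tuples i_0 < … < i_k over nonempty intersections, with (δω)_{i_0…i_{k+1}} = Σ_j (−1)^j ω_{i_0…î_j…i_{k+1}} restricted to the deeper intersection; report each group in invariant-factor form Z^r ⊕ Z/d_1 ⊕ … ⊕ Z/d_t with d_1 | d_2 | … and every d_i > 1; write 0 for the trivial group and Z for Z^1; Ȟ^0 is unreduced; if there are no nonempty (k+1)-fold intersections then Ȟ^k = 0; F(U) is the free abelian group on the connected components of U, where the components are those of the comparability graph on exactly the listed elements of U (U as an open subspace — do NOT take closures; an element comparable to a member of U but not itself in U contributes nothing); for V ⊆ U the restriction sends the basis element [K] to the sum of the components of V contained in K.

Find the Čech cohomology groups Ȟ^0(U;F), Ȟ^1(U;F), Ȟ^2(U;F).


Ȟ^0 = Z, Ȟ^1 = Z and Ȟ^2 = 0

nonempty intersections:
  A12={c,e,i,j,k} A13={d,e,h,i,j} A14={a,c,e,h,i,j,k} A23={e,i,j} A24={c,e,i,j,k} A34={e,h,i,j}
  A123={e,i,j} A124={c,e,i,j,k} A134={e,h,i,j} A234={e,i,j}
  A1234={e,i,j}
components per intersection:
  A1: {a,c,d,e,g,h,i,j,k}
  A2: {c,e,i} {j} {k}
  A3: {d,e,h,i,j}
  A4: {a,b,c,e,f,h,i,j} {k}
  A12: {c,e,i} {j} {k}
  A13: {d,e,h,i,j}
  A14: {a,c,e,h,i} {j} {k}
  A23: {e,i} {j}
  A24: {c,e,i} {j} {k}
  A34: {e,h,i} {j}
  A123: {e,i} {j}
  A124: {c,e,i} {j} {k}
  A134: {e,h,i} {j}
  A234: {e,i} {j}
  A1234: {e,i} {j}
C dims 7,14,9,2; δ0: rk 6, SNF 1^6; δ1: rk 7, SNF 1^7; δ2: rk 2, SNF 1^2
Ȟ^0: (7−6)−0=1 ⇒ Z
Ȟ^1: (14−7)−6=1 ⇒ Z
Ȟ^2: (9−2)−7=0 ⇒ 0


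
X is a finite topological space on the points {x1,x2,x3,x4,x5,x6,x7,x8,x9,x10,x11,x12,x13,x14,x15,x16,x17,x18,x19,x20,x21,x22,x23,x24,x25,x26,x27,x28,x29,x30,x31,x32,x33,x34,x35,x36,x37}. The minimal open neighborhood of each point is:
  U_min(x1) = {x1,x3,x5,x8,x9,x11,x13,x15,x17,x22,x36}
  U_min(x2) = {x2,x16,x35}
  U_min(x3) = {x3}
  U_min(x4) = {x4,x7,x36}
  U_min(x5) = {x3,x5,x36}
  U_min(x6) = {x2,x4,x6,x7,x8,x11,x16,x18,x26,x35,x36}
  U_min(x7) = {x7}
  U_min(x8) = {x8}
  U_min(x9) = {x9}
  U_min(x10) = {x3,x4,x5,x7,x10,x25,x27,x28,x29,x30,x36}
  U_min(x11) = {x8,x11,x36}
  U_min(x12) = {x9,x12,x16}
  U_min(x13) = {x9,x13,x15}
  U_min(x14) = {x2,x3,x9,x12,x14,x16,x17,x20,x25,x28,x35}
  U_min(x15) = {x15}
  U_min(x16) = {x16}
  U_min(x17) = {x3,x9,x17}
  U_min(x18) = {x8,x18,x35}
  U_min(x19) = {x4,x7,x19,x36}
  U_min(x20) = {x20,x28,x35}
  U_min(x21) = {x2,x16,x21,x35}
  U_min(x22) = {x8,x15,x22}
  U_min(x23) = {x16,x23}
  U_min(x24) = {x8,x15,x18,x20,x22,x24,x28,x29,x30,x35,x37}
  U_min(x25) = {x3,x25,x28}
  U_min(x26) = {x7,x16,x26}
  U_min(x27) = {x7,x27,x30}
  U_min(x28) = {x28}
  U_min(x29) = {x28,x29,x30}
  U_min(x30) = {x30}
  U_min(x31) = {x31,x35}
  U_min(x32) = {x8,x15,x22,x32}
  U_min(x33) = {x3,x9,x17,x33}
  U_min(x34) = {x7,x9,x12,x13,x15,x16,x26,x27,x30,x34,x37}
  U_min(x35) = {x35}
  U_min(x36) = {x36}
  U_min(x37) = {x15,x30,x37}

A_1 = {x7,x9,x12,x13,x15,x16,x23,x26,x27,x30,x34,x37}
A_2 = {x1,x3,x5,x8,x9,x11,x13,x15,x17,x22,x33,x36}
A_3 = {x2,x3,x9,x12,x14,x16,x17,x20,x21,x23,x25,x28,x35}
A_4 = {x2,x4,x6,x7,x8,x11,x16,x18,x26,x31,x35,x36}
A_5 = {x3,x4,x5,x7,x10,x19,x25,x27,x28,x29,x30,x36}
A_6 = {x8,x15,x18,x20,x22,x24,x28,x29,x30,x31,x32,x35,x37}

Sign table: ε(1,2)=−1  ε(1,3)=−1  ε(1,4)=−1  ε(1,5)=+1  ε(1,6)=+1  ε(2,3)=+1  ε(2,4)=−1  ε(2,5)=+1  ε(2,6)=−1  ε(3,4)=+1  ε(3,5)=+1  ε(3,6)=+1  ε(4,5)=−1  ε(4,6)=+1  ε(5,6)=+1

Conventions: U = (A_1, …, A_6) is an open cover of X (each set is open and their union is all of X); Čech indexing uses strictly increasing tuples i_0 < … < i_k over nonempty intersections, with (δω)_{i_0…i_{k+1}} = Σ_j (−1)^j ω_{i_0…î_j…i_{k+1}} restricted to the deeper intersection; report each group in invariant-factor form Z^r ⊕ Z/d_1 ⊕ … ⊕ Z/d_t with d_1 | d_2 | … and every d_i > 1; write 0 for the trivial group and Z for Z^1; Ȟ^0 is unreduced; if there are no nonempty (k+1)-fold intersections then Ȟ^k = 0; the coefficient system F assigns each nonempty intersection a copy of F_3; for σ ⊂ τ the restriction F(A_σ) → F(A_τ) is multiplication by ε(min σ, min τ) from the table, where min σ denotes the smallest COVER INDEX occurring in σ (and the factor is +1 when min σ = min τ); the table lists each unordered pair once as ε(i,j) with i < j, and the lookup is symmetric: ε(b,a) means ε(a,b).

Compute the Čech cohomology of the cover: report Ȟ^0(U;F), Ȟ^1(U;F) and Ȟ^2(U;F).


cover nerve:
  A12={x9,x13,x15} A13={x9,x12,x16,x23} A14={x7,x16,x26} A15={x7,x27,x30} A16={x15,x30,x37} A23={x3,x9,x17} A24={x8,x11,x36} A25={x3,x5,x36} A26={x8,x15,x22} A34={x2,x16,x35} A35={x3,x25,x28} A36={x20,x28,x35} A45={x4,x7,x36} A46={x8,x18,x31,x35} A56={x28,x29,x30}
  A123={x9} A126={x15} A134={x16} A145={x7} A156={x30} A235={x3} A245={x36} A246={x8} A346={x35} A356={x28}
C dims 6,15,10; δ0: rk_F3 6; δ1: rk_F3 9
Ȟ^0: (6−6)−0=0 ⇒ 0
Ȟ^1: (15−9)−6=0 ⇒ 0
Ȟ^2: (10−0)−9=1 ⇒ Z/3

Ȟ^0(U;F) ≅ 0, Ȟ^1(U;F) ≅ 0 and Ȟ^2(U;F) ≅ Z/3


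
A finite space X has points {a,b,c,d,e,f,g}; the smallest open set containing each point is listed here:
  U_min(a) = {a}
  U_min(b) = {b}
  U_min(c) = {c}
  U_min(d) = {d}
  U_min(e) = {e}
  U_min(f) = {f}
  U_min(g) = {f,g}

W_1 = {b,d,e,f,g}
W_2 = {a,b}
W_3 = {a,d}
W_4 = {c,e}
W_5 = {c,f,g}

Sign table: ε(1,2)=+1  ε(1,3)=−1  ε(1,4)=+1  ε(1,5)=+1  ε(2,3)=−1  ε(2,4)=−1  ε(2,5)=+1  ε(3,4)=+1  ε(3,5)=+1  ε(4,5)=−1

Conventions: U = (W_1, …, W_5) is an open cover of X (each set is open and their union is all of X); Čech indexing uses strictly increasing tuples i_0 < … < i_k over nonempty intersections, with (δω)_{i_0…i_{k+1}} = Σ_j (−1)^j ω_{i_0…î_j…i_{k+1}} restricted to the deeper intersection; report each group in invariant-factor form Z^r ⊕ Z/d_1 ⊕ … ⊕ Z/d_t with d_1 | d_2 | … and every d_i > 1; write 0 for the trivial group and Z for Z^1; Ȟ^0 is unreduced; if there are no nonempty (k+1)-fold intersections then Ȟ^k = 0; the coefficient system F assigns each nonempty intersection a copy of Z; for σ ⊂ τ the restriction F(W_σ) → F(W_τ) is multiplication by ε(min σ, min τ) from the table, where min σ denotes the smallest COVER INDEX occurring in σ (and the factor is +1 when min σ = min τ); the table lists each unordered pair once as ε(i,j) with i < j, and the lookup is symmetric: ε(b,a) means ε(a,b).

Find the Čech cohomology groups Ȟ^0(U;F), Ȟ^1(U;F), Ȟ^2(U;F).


Ȟ^0 = 0, Ȟ^1 = Z ⊕ Z/2, Ȟ^2 = 0

nonempty intersections:
  W12={b} W13={d} W14={e} W15={f,g} W23={a} W45={c}
C dims 5,6; δ0: rk 5, SNF 1^4·2
Ȟ^0: (5−5)−0=0 ⇒ 0
Ȟ^1: (6−0)−5=1 plus torsion [2] ⇒ Z ⊕ Z/2
Ȟ^2: (0−0)−0=0 ⇒ 0


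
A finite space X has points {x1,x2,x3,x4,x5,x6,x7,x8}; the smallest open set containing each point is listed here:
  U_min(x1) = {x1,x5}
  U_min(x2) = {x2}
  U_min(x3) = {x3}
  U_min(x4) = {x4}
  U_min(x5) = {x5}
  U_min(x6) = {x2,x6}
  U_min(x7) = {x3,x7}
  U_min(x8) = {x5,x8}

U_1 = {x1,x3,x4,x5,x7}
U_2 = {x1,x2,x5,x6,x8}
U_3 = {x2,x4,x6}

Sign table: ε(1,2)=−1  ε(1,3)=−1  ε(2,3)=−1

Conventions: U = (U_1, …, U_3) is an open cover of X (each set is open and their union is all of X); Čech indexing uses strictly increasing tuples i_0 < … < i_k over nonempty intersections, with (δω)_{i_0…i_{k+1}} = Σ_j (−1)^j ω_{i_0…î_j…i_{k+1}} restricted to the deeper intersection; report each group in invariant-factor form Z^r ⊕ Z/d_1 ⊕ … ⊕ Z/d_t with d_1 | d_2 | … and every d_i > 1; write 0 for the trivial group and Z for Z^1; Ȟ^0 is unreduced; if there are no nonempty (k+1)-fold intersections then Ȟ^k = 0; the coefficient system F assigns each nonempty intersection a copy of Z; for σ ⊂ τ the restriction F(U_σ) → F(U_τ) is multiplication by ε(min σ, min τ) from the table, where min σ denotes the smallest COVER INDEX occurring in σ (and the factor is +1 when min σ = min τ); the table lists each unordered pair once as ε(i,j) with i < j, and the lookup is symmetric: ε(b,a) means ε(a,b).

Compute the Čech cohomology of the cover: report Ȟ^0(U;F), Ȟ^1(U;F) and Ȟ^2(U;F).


Ȟ^0(U;F) ≅ 0,  Ȟ^1(U;F) ≅ Z/2,  Ȟ^2(U;F) ≅ 0

nerve simplices:
  U12={x1,x5} U13={x4} U23={x2,x6}
C dims 3,3; δ0: rk 3, SNF 1^2·2
degree 0: 3−3−0 = 0 → Ȟ^0 ≅ 0
degree 1: 3−0−3 = 0 plus torsion [2] → Ȟ^1 ≅ Z/2
degree 2: 0−0−0 = 0 → Ȟ^2 ≅ 0


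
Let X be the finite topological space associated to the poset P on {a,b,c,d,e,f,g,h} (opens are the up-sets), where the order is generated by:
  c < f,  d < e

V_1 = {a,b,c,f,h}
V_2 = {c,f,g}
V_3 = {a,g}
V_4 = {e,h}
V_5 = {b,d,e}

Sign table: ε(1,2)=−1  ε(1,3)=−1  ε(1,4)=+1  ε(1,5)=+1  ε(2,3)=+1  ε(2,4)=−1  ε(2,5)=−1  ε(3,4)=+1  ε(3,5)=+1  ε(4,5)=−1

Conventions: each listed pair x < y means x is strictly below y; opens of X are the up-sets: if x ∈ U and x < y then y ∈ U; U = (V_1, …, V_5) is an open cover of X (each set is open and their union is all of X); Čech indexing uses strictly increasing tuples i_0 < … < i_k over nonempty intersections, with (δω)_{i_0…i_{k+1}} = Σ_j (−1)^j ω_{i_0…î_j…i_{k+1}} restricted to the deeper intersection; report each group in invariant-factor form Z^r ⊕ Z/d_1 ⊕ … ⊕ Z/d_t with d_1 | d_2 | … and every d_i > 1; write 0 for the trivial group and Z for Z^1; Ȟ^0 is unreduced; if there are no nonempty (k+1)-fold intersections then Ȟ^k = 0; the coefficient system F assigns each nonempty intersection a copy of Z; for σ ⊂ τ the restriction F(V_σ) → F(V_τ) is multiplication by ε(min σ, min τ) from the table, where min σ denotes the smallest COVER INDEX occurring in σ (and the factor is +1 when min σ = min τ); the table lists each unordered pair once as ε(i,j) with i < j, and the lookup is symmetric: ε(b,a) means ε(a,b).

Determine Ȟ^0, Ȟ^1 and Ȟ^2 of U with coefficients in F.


nonempty overlaps:
  V12={c,f} V13={a} V14={h} V15={b} V23={g} V45={e}
C dims 5,6; δ0: rk 5, SNF 1^4·2
degree 0: 5−5−0 = 0 → Ȟ^0 ≅ 0
degree 1: 6−0−5 = 1 plus torsion [2] → Ȟ^1 ≅ Z ⊕ Z/2
degree 2: 0−0−0 = 0 → Ȟ^2 ≅ 0

Ȟ^0 ≅ 0, Ȟ^1 ≅ Z ⊕ Z/2, Ȟ^2 ≅ 0


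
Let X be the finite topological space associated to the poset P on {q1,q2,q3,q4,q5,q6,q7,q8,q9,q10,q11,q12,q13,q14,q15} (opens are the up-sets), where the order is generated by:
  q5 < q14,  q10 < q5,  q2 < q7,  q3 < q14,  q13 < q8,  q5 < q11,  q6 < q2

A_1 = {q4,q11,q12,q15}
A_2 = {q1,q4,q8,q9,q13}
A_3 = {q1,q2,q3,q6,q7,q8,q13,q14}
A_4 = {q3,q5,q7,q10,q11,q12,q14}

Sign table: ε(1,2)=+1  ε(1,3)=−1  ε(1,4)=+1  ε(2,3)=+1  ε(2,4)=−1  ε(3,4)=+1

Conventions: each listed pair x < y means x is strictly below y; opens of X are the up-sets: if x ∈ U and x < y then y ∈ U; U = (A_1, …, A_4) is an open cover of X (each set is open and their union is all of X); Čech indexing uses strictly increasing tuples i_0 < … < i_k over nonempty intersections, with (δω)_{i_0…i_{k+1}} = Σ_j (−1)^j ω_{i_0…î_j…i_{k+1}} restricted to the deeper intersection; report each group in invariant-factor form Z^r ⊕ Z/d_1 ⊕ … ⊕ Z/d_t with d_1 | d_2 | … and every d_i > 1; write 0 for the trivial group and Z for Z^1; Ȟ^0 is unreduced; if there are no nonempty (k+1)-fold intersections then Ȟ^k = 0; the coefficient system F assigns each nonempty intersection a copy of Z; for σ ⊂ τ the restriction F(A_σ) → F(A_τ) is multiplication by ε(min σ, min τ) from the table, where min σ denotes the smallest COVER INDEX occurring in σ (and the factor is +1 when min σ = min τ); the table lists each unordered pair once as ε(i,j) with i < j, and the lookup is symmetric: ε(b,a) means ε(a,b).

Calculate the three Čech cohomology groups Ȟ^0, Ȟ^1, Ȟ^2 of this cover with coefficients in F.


Ȟ^0(U;F) ≅ Z,  Ȟ^1(U;F) ≅ Z,  Ȟ^2(U;F) ≅ 0

cover nerve:
  A12={q4} A14={q11,q12} A23={q1,q8,q13} A34={q3,q7,q14}
C dims 4,4; δ0: rk 3, SNF 1^3
Ȟ^0: (4−3)−0=1 ⇒ Z
Ȟ^1: (4−0)−3=1 ⇒ Z
Ȟ^2: (0−0)−0=0 ⇒ 0


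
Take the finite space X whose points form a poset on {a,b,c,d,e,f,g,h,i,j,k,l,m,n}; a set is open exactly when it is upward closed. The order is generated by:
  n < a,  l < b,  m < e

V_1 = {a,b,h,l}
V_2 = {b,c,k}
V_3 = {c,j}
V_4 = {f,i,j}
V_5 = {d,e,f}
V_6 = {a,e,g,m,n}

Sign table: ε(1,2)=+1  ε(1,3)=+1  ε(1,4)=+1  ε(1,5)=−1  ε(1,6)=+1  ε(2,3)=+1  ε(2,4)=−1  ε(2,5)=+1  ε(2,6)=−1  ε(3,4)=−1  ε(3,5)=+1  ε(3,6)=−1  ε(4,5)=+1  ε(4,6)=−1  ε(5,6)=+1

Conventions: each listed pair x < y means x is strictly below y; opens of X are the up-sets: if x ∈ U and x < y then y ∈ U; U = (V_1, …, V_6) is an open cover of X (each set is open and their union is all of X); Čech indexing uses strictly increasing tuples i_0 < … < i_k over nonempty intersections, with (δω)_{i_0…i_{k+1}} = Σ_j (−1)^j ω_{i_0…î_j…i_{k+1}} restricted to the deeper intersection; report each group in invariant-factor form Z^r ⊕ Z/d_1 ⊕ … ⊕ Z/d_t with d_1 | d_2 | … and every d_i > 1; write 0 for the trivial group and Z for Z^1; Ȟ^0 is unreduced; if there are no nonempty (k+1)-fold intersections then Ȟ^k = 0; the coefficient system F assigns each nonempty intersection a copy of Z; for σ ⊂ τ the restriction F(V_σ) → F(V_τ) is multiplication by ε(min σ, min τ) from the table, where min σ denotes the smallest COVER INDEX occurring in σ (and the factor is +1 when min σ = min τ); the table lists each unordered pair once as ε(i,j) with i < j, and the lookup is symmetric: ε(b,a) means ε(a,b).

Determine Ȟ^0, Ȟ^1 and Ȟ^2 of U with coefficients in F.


Ȟ^0(U;F) ≅ 0, Ȟ^1(U;F) ≅ Z/2 and Ȟ^2(U;F) ≅ 0

nerve simplices:
  V12={b} V16={a} V23={c} V34={j} V45={f} V56={e}
C dims 6,6; δ0: rk 6, SNF 1^5·2
degree 0: 6−6−0 = 0 → Ȟ^0 ≅ 0
degree 1: 6−0−6 = 0 plus torsion [2] → Ȟ^1 ≅ Z/2
degree 2: 0−0−0 = 0 → Ȟ^2 ≅ 0


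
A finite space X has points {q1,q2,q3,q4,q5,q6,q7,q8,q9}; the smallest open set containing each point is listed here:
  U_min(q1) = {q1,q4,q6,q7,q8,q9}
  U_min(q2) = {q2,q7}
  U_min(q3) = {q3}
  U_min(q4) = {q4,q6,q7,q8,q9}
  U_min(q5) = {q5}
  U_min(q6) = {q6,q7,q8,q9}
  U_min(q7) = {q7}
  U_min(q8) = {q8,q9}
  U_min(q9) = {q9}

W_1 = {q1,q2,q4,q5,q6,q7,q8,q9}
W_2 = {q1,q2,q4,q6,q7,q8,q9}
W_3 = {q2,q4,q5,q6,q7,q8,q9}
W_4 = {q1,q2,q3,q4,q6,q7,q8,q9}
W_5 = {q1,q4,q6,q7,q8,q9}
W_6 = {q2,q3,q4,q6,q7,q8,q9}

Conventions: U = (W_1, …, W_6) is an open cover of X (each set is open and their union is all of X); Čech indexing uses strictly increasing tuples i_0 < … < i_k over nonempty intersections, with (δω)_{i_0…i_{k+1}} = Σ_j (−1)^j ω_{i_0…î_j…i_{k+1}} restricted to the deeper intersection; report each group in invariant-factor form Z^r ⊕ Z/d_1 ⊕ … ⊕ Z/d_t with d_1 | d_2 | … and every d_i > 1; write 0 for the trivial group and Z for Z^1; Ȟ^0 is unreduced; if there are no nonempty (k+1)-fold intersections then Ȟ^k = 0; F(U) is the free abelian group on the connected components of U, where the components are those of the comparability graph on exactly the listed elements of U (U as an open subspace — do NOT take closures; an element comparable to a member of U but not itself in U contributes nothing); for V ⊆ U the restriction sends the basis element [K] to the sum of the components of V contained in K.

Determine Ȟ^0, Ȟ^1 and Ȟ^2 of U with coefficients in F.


nonempty intersections:
  W12={q1,q2,q4,q6,q7,q8,q9} W13={q2,q4,q5,q6,q7,q8,q9} W14={q1,q2,q4,q6,q7,q8,q9} W15={q1,q4,q6,q7,q8,q9} W16={q2,q4,q6,q7,q8,q9} W23={q2,q4,q6,q7,q8,q9} W24={q1,q2,q4,q6,q7,q8,q9} W25={q1,q4,q6,q7,q8,q9} W26={q2,q4,q6,q7,q8,q9} W34={q2,q4,q6,q7,q8,q9} W35={q4,q6,q7,q8,q9} W36={q2,q4,q6,q7,q8,q9} W45={q1,q4,q6,q7,q8,q9} W46={q2,q3,q4,q6,q7,q8,q9} W56={q4,q6,q7,q8,q9}
  W123={q2,q4,q6,q7,q8,q9} W124={q1,q2,q4,q6,q7,q8,q9} W125={q1,q4,q6,q7,q8,q9} W126={q2,q4,q6,q7,q8,q9} W134={q2,q4,q6,q7,q8,q9} W135={q4,q6,q7,q8,q9} W136={q2,q4,q6,q7,q8,q9} W145={q1,q4,q6,q7,q8,q9} W146={q2,q4,q6,q7,q8,q9} W156={q4,q6,q7,q8,q9} W234={q2,q4,q6,q7,q8,q9} W235={q4,q6,q7,q8,q9} W236={q2,q4,q6,q7,q8,q9} W245={q1,q4,q6,q7,q8,q9} W246={q2,q4,q6,q7,q8,q9} W256={q4,q6,q7,q8,q9} W345={q4,q6,q7,q8,q9} W346={q2,q4,q6,q7,q8,q9} W356={q4,q6,q7,q8,q9} W456={q4,q6,q7,q8,q9}
  W1234={q2,q4,q6,q7,q8,q9} W1235={q4,q6,q7,q8,q9} W1236={q2,q4,q6,q7,q8,q9} W1245={q1,q4,q6,q7,q8,q9} W1246={q2,q4,q6,q7,q8,q9} W1256={q4,q6,q7,q8,q9} W1345={q4,q6,q7,q8,q9} W1346={q2,q4,q6,q7,q8,q9} W1356={q4,q6,q7,q8,q9} W1456={q4,q6,q7,q8,q9} W2345={q4,q6,q7,q8,q9} W2346={q2,q4,q6,q7,q8,q9} W2356={q4,q6,q7,q8,q9} W2456={q4,q6,q7,q8,q9} W3456={q4,q6,q7,q8,q9}
  W12345={q4,q6,q7,q8,q9} W12346={q2,q4,q6,q7,q8,q9} W12356={q4,q6,q7,q8,q9} W12456={q4,q6,q7,q8,q9} W13456={q4,q6,q7,q8,q9} W23456={q4,q6,q7,q8,q9}
  W123456={q4,q6,q7,q8,q9}
components per intersection:
  W1: {q1,q2,q4,q6,q7,q8,q9} {q5}
  W2: {q1,q2,q4,q6,q7,q8,q9}
  W3: {q2,q4,q6,q7,q8,q9} {q5}
  W4: {q1,q2,q4,q6,q7,q8,q9} {q3}
  W5: {q1,q4,q6,q7,q8,q9}
  W6: {q2,q4,q6,q7,q8,q9} {q3}
  W12: {q1,q2,q4,q6,q7,q8,q9}
  W13: {q2,q4,q6,q7,q8,q9} {q5}
  W14: {q1,q2,q4,q6,q7,q8,q9}
  W15: {q1,q4,q6,q7,q8,q9}
  W16: {q2,q4,q6,q7,q8,q9}
  W23: {q2,q4,q6,q7,q8,q9}
  W24: {q1,q2,q4,q6,q7,q8,q9}
  W25: {q1,q4,q6,q7,q8,q9}
  W26: {q2,q4,q6,q7,q8,q9}
  W34: {q2,q4,q6,q7,q8,q9}
  W35: {q4,q6,q7,q8,q9}
  W36: {q2,q4,q6,q7,q8,q9}
  W45: {q1,q4,q6,q7,q8,q9}
  W46: {q2,q4,q6,q7,q8,q9} {q3}
  W56: {q4,q6,q7,q8,q9}
  W123: {q2,q4,q6,q7,q8,q9}
  W124: {q1,q2,q4,q6,q7,q8,q9}
  W125: {q1,q4,q6,q7,q8,q9}
  W126: {q2,q4,q6,q7,q8,q9}
  W134: {q2,q4,q6,q7,q8,q9}
  W135: {q4,q6,q7,q8,q9}
  W136: {q2,q4,q6,q7,q8,q9}
  W145: {q1,q4,q6,q7,q8,q9}
  W146: {q2,q4,q6,q7,q8,q9}
  W156: {q4,q6,q7,q8,q9}
  W234: {q2,q4,q6,q7,q8,q9}
  W235: {q4,q6,q7,q8,q9}
  W236: {q2,q4,q6,q7,q8,q9}
  W245: {q1,q4,q6,q7,q8,q9}
  W246: {q2,q4,q6,q7,q8,q9}
  W256: {q4,q6,q7,q8,q9}
  W345: {q4,q6,q7,q8,q9}
  W346: {q2,q4,q6,q7,q8,q9}
  W356: {q4,q6,q7,q8,q9}
  W456: {q4,q6,q7,q8,q9}
  W1234: {q2,q4,q6,q7,q8,q9}
  W1235: {q4,q6,q7,q8,q9}
  W1236: {q2,q4,q6,q7,q8,q9}
  W1245: {q1,q4,q6,q7,q8,q9}
  W1246: {q2,q4,q6,q7,q8,q9}
  W1256: {q4,q6,q7,q8,q9}
  W1345: {q4,q6,q7,q8,q9}
  W1346: {q2,q4,q6,q7,q8,q9}
  W1356: {q4,q6,q7,q8,q9}
  W1456: {q4,q6,q7,q8,q9}
  W2345: {q4,q6,q7,q8,q9}
  W2346: {q2,q4,q6,q7,q8,q9}
  W2356: {q4,q6,q7,q8,q9}
  W2456: {q4,q6,q7,q8,q9}
  W3456: {q4,q6,q7,q8,q9}
  W12345: {q4,q6,q7,q8,q9}
  W12346: {q2,q4,q6,q7,q8,q9}
  W12356: {q4,q6,q7,q8,q9}
  W12456: {q4,q6,q7,q8,q9}
  W13456: {q4,q6,q7,q8,q9}
  W23456: {q4,q6,q7,q8,q9}
  W123456: {q4,q6,q7,q8,q9}
C dims 10,17,20,15; δ0: rk 7, SNF 1^7; δ1: rk 10, SNF 1^10; δ2: rk 10, SNF 1^10
Ȟ^0: (10−7)−0=3 ⇒ Z^3
Ȟ^1: (17−10)−7=0 ⇒ 0
Ȟ^2: (20−10)−10=0 ⇒ 0

Ȟ^0(U;F) ≅ Z^3, Ȟ^1(U;F) ≅ 0 and Ȟ^2(U;F) ≅ 0


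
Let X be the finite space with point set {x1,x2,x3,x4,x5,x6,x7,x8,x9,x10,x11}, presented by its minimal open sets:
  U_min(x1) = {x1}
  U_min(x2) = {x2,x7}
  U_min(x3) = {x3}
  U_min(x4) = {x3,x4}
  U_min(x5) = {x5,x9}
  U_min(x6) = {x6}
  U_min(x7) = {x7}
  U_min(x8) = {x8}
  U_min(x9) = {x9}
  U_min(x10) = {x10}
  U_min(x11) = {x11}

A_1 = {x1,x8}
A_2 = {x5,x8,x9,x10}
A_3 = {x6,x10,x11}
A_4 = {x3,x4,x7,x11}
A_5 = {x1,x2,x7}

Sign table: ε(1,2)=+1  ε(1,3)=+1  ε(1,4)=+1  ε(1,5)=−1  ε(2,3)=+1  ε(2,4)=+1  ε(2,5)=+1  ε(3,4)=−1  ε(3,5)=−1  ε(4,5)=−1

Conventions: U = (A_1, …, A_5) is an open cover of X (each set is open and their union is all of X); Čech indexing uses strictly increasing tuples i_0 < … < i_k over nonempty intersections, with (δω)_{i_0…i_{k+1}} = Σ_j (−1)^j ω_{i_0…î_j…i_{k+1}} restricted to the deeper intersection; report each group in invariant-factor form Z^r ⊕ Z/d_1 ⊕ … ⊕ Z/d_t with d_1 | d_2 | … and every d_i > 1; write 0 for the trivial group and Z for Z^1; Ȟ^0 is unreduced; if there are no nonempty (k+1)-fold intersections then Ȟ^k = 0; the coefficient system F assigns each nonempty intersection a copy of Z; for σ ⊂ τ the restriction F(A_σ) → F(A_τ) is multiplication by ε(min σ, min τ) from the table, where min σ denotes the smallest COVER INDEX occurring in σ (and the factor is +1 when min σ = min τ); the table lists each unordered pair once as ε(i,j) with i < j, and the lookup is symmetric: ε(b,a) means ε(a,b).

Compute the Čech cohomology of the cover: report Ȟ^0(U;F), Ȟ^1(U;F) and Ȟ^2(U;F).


intersection data:
  A12={x8} A15={x1} A23={x10} A34={x11} A45={x7}
C dims 5,5; δ0: rk 5, SNF 1^4·2
Ȟ^0 = (5 − 5) − 0 = 0, so Ȟ^0 ≅ 0
Ȟ^1 = (5 − 0) − 5 = 0 plus torsion [2], so Ȟ^1 ≅ Z/2
Ȟ^2 = (0 − 0) − 0 = 0, so Ȟ^2 ≅ 0

Ȟ^0 ≅ 0, Ȟ^1 ≅ Z/2 and Ȟ^2 ≅ 0


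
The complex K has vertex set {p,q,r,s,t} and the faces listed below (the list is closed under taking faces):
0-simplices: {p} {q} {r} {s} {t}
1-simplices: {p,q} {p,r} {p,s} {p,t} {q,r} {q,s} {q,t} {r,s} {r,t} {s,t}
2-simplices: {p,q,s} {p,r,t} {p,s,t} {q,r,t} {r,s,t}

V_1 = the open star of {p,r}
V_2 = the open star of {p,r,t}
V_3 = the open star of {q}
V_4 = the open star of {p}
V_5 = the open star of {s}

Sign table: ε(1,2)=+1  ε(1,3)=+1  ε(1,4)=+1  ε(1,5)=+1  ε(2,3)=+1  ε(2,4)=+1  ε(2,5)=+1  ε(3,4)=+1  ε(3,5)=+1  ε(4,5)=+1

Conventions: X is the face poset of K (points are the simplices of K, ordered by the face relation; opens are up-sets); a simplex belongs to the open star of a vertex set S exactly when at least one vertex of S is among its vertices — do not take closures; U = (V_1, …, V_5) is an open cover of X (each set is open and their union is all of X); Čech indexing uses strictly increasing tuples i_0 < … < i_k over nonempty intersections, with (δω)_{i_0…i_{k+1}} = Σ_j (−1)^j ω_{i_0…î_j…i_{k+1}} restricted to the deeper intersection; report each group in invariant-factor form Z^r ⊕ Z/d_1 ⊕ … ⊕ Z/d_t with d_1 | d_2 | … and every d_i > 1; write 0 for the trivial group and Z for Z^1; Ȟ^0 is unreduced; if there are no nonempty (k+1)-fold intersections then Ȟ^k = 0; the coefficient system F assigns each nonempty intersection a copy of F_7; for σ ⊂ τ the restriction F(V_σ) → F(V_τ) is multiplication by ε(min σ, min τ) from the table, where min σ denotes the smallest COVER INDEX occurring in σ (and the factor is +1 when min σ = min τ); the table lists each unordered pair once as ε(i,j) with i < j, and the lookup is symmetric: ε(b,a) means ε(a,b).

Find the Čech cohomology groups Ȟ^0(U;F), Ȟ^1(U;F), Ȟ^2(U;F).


nerve simplices:
  V1={{p},{r},{p,q},{p,r},{p,s},{p,t},{q,r},{r,s},{r,t},{p,q,s},{p,r,t},{p,s,t},{q,r,t},{r,s,t}} V2={{p},{r},{t},{p,q},{p,r},{p,s},{p,t},{q,r},{q,t},{r,s},{r,t},{s,t},{p,q,s},{p,r,t},{p,s,t},{q,r,t},{r,s,t}} V3={{q},{p,q},{q,r},{q,s},{q,t},{p,q,s},{q,r,t}} V4={{p},{p,q},{p,r},{p,s},{p,t},{p,q,s},{p,r,t},{p,s,t}} V5={{s},{p,s},{q,s},{r,s},{s,t},{p,q,s},{p,s,t},{r,s,t}}
  V12={{p},{r},{p,q},{p,r},{p,s},{p,t},{q,r},{r,s},{r,t},{p,q,s},{p,r,t},{p,s,t},{q,r,t},{r,s,t}} V13={{p,q},{q,r},{p,q,s},{q,r,t}} V14={{p},{p,q},{p,r},{p,s},{p,t},{p,q,s},{p,r,t},{p,s,t}} V15={{p,s},{r,s},{p,q,s},{p,s,t},{r,s,t}} V23={{p,q},{q,r},{q,t},{p,q,s},{q,r,t}} V24={{p},{p,q},{p,r},{p,s},{p,t},{p,q,s},{p,r,t},{p,s,t}} V25={{p,s},{r,s},{s,t},{p,q,s},{p,s,t},{r,s,t}} V34={{p,q},{p,q,s}} V35={{q,s},{p,q,s}} V45={{p,s},{p,q,s},{p,s,t}}
  V123={{p,q},{q,r},{p,q,s},{q,r,t}} V124={{p},{p,q},{p,r},{p,s},{p,t},{p,q,s},{p,r,t},{p,s,t}} V125={{p,s},{r,s},{p,q,s},{p,s,t},{r,s,t}} V134={{p,q},{p,q,s}} V135={{p,q,s}} V145={{p,s},{p,q,s},{p,s,t}} V234={{p,q},{p,q,s}} V235={{p,q,s}} V245={{p,s},{p,q,s},{p,s,t}} V345={{p,q,s}}
  V1234={{p,q},{p,q,s}} V1235={{p,q,s}} V1245={{p,s},{p,q,s},{p,s,t}} V1345={{p,q,s}} V2345={{p,q,s}}
  V12345={{p,q,s}}
C dims 5,10,10,5; δ0: rk_F7 4; δ1: rk_F7 6; δ2: rk_F7 4
degree 0: 5−4−0 = 1 → Ȟ^0 ≅ Z/7
degree 1: 10−6−4 = 0 → Ȟ^1 ≅ 0
degree 2: 10−4−6 = 0 → Ȟ^2 ≅ 0

Ȟ^0 = Z/7, Ȟ^1 = 0 and Ȟ^2 = 0
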